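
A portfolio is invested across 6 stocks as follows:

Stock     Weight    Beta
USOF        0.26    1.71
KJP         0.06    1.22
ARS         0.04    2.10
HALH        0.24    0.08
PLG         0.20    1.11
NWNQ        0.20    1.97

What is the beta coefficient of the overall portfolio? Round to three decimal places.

β_P = Σ w_i β_i = 0.26×1.71 + 0.06×1.22 + 0.04×2.10 + 0.24×0.08 + 0.20×1.11 + 0.20×1.97 = 1.2370

1.237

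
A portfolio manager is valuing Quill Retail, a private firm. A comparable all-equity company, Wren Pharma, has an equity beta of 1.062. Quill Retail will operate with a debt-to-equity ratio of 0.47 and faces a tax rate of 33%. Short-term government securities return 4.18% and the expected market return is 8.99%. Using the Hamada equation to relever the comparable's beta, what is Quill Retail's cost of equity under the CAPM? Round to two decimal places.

β_L = β_U × [1 + (1 − t)(D/E)] = 1.062 × [1 + (1 − 0.33) × 0.47]
    = 1.062 × [1 + 0.67 × 0.47] = 1.062 × 1.3149 = 1.3964
MRP = 8.99% − 4.18% = 4.81%
E(R) = R_f + β_L × MRP = 4.18% + 1.3964 × 4.81% = 10.90%

10.90%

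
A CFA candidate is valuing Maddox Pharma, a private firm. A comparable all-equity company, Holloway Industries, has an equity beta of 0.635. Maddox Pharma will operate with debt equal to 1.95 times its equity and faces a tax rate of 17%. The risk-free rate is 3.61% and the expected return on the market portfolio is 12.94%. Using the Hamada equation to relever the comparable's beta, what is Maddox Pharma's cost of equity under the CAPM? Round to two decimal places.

β_L = β_U × [1 + (1 − t)(D/E)] = 0.635 × [1 + (1 − 0.17) × 1.95]
    = 0.635 × [1 + 0.83 × 1.95] = 0.635 × 2.6185 = 1.6627
MRP = 12.94% − 3.61% = 9.33%
E(R) = R_f + β_L × MRP = 3.61% + 1.6627 × 9.33% = 19.12%

19.12%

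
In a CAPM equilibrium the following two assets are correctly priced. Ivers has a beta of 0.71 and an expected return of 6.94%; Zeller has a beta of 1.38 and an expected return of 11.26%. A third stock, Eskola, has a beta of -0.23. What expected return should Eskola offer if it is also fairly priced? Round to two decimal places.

MRP (SML slope) = (11.26% − 6.94%) / (1.38 − 0.71) = 4.32% / 0.67 = 6.4478%
R_f (intercept) = 6.94% − 0.71 × 6.4478% = 2.3621%
E(R_Eskola) = R_f + β × MRP = 2.3621% + -0.23 × 6.4478% = 0.88%

0.88%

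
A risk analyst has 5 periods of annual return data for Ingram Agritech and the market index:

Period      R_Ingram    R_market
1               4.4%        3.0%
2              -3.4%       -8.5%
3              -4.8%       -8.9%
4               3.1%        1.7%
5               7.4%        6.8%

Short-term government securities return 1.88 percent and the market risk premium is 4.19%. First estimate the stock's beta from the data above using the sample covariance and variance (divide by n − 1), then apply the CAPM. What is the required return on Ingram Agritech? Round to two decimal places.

Mean R_i = (4.4 − 3.4 − 4.8 + 3.1 + 7.4) / 5 = 1.3400%
Mean R_m = (3.0 − 8.5 − 8.9 + 1.7 + 6.8) / 5 = -1.1800%
Σ(R_i − R̄_i)(R_m − R̄_m) = 148.3160  ⇒  Cov = 148.3160 / 4 = 37.0790
Σ(R_m − R̄_m)² = 202.6280  ⇒  Var(R_m) = 202.6280 / 4 = 50.6570
β = Cov / Var(R_m) = 37.0790 / 50.6570 = 0.7320
E(R) = R_f + β × MRP = 1.88% + 0.7320 × 4.19% = 4.95%

4.95%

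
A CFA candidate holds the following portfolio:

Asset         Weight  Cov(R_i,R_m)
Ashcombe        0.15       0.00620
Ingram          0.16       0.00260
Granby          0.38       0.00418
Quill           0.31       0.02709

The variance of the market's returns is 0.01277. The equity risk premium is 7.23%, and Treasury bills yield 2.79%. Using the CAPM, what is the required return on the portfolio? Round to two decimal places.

9.21%

β_Ashcombe = 0.00620 / 0.01277 = 0.4855
β_Ingram = 0.00260 / 0.01277 = 0.2036
β_Granby = 0.00418 / 0.01277 = 0.3273
β_Quill = 0.02709 / 0.01277 = 2.1214
β_P = Σ w_i β_i = 0.15×0.4855 + 0.16×0.2036 + 0.38×0.3273 + 0.31×2.1214 = 0.8874
E(R_P) = R_f + β_P × MRP = 2.79% + 0.8874 × 7.23% = 9.21%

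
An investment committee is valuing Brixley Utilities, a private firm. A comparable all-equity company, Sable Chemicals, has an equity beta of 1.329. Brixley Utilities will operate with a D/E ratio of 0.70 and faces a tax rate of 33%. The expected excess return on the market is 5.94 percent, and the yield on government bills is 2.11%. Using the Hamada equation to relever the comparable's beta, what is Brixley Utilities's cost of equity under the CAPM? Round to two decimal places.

13.71%

β_L = β_U × [1 + (1 − t)(D/E)] = 1.329 × [1 + (1 − 0.33) × 0.70]
    = 1.329 × [1 + 0.67 × 0.70] = 1.329 × 1.4690 = 1.9523
E(R) = R_f + β_L × MRP = 2.11% + 1.9523 × 5.94% = 13.71%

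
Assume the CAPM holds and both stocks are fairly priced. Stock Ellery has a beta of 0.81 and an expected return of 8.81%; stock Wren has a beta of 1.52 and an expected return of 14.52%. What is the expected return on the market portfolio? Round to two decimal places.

Both satisfy E(R) = R_f + β·MRP, so the slope of the SML is
MRP = (14.52% − 8.81%) / (1.52 − 0.81) = 5.71% / 0.71 = 8.0423%
R_f = E(R_Ellery) − β_Ellery·MRP = 8.81% − 0.81 × 8.0423% = 2.2957%
E(R_m) = R_f + MRP = 2.2957% + 8.0423% = 10.34%

10.34%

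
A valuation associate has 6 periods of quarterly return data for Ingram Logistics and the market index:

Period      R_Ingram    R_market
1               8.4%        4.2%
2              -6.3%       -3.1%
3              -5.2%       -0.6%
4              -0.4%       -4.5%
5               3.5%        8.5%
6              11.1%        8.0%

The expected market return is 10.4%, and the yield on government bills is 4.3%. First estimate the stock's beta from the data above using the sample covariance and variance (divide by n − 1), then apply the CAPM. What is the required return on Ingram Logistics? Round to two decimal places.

10.29%

Mean R_i = (8.4 − 6.3 − 5.2 − 0.4 + 3.5 + 11.1) / 6 = 1.8500%
Mean R_m = (4.2 − 3.1 − 0.6 − 4.5 + 8.5 + 8.0) / 6 = 2.0833%
Σ(R_i − R̄_i)(R_m − R̄_m) = 155.1550  ⇒  Cov = 155.1550 / 5 = 31.0310
Σ(R_m − R̄_m)² = 158.0683  ⇒  Var(R_m) = 158.0683 / 5 = 31.6137
β = Cov / Var(R_m) = 31.0310 / 31.6137 = 0.9816
MRP = 10.4% − 4.3% = 6.10%
E(R) = R_f + β × MRP = 4.3% + 0.9816 × 6.1% = 10.29%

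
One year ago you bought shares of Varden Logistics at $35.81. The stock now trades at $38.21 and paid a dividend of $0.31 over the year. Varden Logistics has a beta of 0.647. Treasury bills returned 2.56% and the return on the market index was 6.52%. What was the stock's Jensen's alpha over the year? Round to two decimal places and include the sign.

Realised HPR = (P1 + D1 − P0) / P0 = (38.21 + 0.31 − 35.81) / 35.81 = 2.71 / 35.81 = 7.5677%
MRP = 6.52% − 2.56% = 3.96%
CAPM required = R_f + β·MRP = 2.56% + 0.647 × 3.96% = 5.12212%
α = realised − required = 7.5677% − 5.12212% = +2.45%

+2.45%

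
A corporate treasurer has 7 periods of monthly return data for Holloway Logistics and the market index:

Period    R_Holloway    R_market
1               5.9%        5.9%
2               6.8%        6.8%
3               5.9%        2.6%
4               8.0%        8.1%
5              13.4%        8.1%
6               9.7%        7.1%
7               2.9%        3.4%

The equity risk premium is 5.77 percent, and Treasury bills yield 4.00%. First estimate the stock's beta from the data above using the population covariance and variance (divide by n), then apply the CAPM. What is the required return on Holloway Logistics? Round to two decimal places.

Mean R_i = (5.9 + 6.8 + 5.9 + 8.0 + 13.4 + 9.7 + 2.9) / 7 = 7.5143%
Mean R_m = (5.9 + 6.8 + 2.6 + 8.1 + 8.1 + 7.1 + 3.4) / 7 = 6.0000%
Σ(R_i − R̄_i)(R_m − R̄_m) = 32.8600  ⇒  Cov = 32.8600 / 7 = 4.6943
Σ(R_m − R̄_m)² = 29.0000  ⇒  Var(R_m) = 29.0000 / 7 = 4.1429
β = Cov / Var(R_m) = 4.6943 / 4.1429 = 1.1331
E(R) = R_f + β × MRP = 4.00% + 1.1331 × 5.77% = 10.54%

10.54%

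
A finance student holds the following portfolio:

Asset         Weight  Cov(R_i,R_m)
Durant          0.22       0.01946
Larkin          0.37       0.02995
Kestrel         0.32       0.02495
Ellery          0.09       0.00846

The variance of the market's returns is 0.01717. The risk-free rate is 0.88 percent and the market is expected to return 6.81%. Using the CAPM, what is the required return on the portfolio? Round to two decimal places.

9.21%

β_Durant = 0.01946 / 0.01717 = 1.1334
β_Larkin = 0.02995 / 0.01717 = 1.7443
β_Kestrel = 0.02495 / 0.01717 = 1.4531
β_Ellery = 0.00846 / 0.01717 = 0.4927
β_P = Σ w_i β_i = 0.22×1.1334 + 0.37×1.7443 + 0.32×1.4531 + 0.09×0.4927 = 1.4041
MRP = 6.81% − 0.88% = 5.93%
E(R_P) = R_f + β_P × MRP = 0.88% + 1.4041 × 5.93% = 9.21%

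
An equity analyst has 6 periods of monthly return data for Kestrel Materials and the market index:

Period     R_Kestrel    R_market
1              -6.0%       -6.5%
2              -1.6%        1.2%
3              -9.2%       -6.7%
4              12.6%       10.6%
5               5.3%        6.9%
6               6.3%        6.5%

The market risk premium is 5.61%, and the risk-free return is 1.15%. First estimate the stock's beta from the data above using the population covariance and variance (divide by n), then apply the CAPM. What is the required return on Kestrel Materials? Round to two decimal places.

Mean R_i = (-6.0 − 1.6 − 9.2 + 12.6 + 5.3 + 6.3) / 6 = 1.2333%
Mean R_m = (-6.5 + 1.2 − 6.7 + 10.6 + 6.9 + 6.5) / 6 = 2.0000%
Σ(R_i − R̄_i)(R_m − R̄_m) = 295.0000  ⇒  Cov = 295.0000 / 6 = 49.1667
Σ(R_m − R̄_m)² = 266.8000  ⇒  Var(R_m) = 266.8000 / 6 = 44.4667
β = Cov / Var(R_m) = 49.1667 / 44.4667 = 1.1057
E(R) = R_f + β × MRP = 1.15% + 1.1057 × 5.61% = 7.35%

7.35%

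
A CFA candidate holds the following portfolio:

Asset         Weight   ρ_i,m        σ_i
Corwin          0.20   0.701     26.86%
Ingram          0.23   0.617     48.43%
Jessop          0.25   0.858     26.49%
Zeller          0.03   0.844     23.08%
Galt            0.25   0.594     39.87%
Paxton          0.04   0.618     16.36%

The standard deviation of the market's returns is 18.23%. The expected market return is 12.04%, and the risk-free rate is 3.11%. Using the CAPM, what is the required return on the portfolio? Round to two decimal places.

β_Corwin = 0.701 × 26.86% / 18.23% = 1.0329
β_Ingram = 0.617 × 48.43% / 18.23% = 1.6391
β_Jessop = 0.858 × 26.49% / 18.23% = 1.2468
β_Zeller = 0.844 × 23.08% / 18.23% = 1.0685
β_Galt = 0.594 × 39.87% / 18.23% = 1.2991
β_Paxton = 0.618 × 16.36% / 18.23% = 0.5546
β_P = Σ w_i β_i = 0.20×1.0329 + 0.23×1.6391 + 0.25×1.2468 + 0.03×1.0685 + 0.25×1.2991 + 0.04×0.5546 = 1.2743
MRP = 12.04% − 3.11% = 8.93%
E(R_P) = R_f + β_P × MRP = 3.11% + 1.2743 × 8.93% = 14.49%

14.49%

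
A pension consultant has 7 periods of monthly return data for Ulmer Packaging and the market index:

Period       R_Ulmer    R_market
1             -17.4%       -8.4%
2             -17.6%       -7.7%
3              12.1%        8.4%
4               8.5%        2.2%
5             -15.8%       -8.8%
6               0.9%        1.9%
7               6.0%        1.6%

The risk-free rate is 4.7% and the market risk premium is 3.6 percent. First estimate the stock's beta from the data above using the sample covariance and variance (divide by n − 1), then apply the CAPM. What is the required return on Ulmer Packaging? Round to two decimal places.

Mean R_i = (-17.4 − 17.6 + 12.1 + 8.5 − 15.8 + 0.9 + 6.0) / 7 = -3.3286%
Mean R_m = (-8.4 − 7.7 + 8.4 + 2.2 − 8.8 + 1.9 + 1.6) / 7 = -1.5429%
Σ(R_i − R̄_i)(R_m − R̄_m) = 516.4214  ⇒  Cov = 516.4214 / 6 = 86.0702
Σ(R_m − R̄_m)² = 272.1971  ⇒  Var(R_m) = 272.1971 / 6 = 45.3662
β = Cov / Var(R_m) = 86.0702 / 45.3662 = 1.8972
E(R) = R_f + β × MRP = 4.7% + 1.8972 × 3.6% = 11.53%

11.53%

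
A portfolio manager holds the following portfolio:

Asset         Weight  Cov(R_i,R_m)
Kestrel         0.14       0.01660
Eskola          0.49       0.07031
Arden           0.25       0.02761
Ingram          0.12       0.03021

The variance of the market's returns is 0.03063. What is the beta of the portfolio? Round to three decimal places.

β_Kestrel = 0.01660 / 0.03063 = 0.5420
β_Eskola = 0.07031 / 0.03063 = 2.2955
β_Arden = 0.02761 / 0.03063 = 0.9014
β_Ingram = 0.03021 / 0.03063 = 0.9863
β_P = Σ w_i β_i = 0.14×0.5420 + 0.49×2.2955 + 0.25×0.9014 + 0.12×0.9863 = 1.5444

1.544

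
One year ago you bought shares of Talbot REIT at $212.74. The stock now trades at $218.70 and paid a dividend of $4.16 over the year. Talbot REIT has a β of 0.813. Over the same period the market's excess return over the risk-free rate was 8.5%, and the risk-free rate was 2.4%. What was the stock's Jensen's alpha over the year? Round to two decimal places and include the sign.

Realised HPR = (P1 + D1 − P0) / P0 = (218.70 + 4.16 − 212.74) / 212.74 = 10.12 / 212.74 = 4.7570%
CAPM required = R_f + β·MRP = 2.4% + 0.813 × 8.5% = 9.3105%
α = realised − required = 4.7570% − 9.3105% = -4.55%

-4.55%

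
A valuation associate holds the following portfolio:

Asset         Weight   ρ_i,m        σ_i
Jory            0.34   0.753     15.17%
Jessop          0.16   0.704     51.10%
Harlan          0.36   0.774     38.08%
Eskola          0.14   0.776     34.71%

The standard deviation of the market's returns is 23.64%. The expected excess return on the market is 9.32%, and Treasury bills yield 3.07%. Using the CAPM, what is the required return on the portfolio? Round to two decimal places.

β_Jory = 0.753 × 15.17% / 23.64% = 0.4832
β_Jessop = 0.704 × 51.10% / 23.64% = 1.5218
β_Harlan = 0.774 × 38.08% / 23.64% = 1.2468
β_Eskola = 0.776 × 34.71% / 23.64% = 1.1394
β_P = Σ w_i β_i = 0.34×0.4832 + 0.16×1.5218 + 0.36×1.2468 + 0.14×1.1394 = 1.0161
E(R_P) = R_f + β_P × MRP = 3.07% + 1.0161 × 9.32% = 12.54%

12.54%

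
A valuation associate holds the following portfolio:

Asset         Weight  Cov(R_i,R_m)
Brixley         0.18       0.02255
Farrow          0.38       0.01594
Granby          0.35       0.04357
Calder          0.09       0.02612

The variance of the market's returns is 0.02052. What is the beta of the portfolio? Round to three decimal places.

β_Brixley = 0.02255 / 0.02052 = 1.0989
β_Farrow = 0.01594 / 0.02052 = 0.7768
β_Granby = 0.04357 / 0.02052 = 2.1233
β_Calder = 0.02612 / 0.02052 = 1.2729
β_P = Σ w_i β_i = 0.18×1.0989 + 0.38×0.7768 + 0.35×2.1233 + 0.09×1.2729 = 1.3507

1.351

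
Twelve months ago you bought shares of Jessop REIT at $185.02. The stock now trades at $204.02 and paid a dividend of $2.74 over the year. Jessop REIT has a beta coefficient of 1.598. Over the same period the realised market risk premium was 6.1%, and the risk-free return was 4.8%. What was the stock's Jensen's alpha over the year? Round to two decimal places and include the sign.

-2.80%

Realised HPR = (P1 + D1 − P0) / P0 = (204.02 + 2.74 − 185.02) / 185.02 = 21.74 / 185.02 = 11.7501%
CAPM required = R_f + β·MRP = 4.8% + 1.598 × 6.1% = 14.5478%
α = realised − required = 11.7501% − 14.5478% = -2.80%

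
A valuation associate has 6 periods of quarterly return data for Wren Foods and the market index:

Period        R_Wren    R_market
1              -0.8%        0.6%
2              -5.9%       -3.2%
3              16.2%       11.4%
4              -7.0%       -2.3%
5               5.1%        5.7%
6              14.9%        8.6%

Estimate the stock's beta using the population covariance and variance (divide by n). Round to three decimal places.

1.656

Mean R_i = (-0.8 − 5.9 + 16.2 − 7.0 + 5.1 + 14.9) / 6 = 3.7500%
Mean R_m = (0.6 − 3.2 + 11.4 − 2.3 + 5.7 + 8.6) / 6 = 3.4667%
Σ(R_i − R̄_i)(R_m − R̄_m) = 298.3900  ⇒  Cov = 298.3900 / 6 = 49.7317
Σ(R_m − R̄_m)² = 180.1933  ⇒  Var(R_m) = 180.1933 / 6 = 30.0322
β = Cov / Var(R_m) = 49.7317 / 30.0322 = 1.6559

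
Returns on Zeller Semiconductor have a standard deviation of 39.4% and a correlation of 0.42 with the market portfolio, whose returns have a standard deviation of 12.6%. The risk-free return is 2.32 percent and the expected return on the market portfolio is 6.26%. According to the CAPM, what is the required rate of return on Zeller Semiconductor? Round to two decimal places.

7.49%

β = ρ × σ_i / σ_m = 0.42 × 39.4% / 12.6% = 1.3133
MRP = 6.26% − 2.32% = 3.94%
E(R) = 2.32% + 1.3133 × 3.94% = 7.49%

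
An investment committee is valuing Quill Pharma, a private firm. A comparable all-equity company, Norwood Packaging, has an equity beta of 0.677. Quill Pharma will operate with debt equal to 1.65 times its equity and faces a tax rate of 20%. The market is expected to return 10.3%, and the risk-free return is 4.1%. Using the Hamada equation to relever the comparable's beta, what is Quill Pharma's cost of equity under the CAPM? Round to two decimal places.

β_L = β_U × [1 + (1 − t)(D/E)] = 0.677 × [1 + (1 − 0.20) × 1.65]
    = 0.677 × [1 + 0.80 × 1.65] = 0.677 × 2.3200 = 1.5706
MRP = 10.3% − 4.1% = 6.20%
E(R) = R_f + β_L × MRP = 4.1% + 1.5706 × 6.2% = 13.84%

13.84%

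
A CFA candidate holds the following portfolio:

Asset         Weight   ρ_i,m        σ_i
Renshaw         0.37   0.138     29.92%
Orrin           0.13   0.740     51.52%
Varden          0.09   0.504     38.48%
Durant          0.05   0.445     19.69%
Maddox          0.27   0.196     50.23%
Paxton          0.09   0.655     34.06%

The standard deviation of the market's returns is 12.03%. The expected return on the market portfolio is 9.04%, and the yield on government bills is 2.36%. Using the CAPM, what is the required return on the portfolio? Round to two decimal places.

β_Renshaw = 0.138 × 29.92% / 12.03% = 0.3432
β_Orrin = 0.740 × 51.52% / 12.03% = 3.1691
β_Varden = 0.504 × 38.48% / 12.03% = 1.6121
β_Durant = 0.445 × 19.69% / 12.03% = 0.7283
β_Maddox = 0.196 × 50.23% / 12.03% = 0.8184
β_Paxton = 0.655 × 34.06% / 12.03% = 1.8545
β_P = Σ w_i β_i = 0.37×0.3432 + 0.13×3.1691 + 0.09×1.6121 + 0.05×0.7283 + 0.27×0.8184 + 0.09×1.8545 = 1.1083
MRP = 9.04% − 2.36% = 6.68%
E(R_P) = R_f + β_P × MRP = 2.36% + 1.1083 × 6.68% = 9.76%

9.76%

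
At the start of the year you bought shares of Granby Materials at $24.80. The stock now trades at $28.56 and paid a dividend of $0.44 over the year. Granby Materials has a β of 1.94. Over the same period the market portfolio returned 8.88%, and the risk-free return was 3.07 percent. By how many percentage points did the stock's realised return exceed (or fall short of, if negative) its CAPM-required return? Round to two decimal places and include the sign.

+2.59%

Realised HPR = (P1 + D1 − P0) / P0 = (28.56 + 0.44 − 24.80) / 24.80 = 4.20 / 24.80 = 16.9355%
MRP = 8.88% − 3.07% = 5.81%
CAPM required = R_f + β·MRP = 3.07% + 1.94 × 5.81% = 14.3414%
α = realised − required = 16.9355% − 14.3414% = +2.59%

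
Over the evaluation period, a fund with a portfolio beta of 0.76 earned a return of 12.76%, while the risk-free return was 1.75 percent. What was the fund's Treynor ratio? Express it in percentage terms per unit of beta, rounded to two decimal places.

14.49%

Treynor = (R_P − R_f) / β_P = (12.76% − 1.75%) / 0.7600 = 11.01% / 0.7600 = 14.49%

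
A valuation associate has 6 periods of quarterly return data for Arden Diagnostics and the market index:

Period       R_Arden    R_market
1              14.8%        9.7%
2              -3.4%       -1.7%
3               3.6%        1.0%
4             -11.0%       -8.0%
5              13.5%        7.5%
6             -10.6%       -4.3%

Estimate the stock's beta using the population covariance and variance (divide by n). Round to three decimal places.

Mean R_i = (14.8 − 3.4 + 3.6 − 11.0 + 13.5 − 10.6) / 6 = 1.1500%
Mean R_m = (9.7 − 1.7 + 1.0 − 8.0 + 7.5 − 4.3) / 6 = 0.7000%
Σ(R_i − R̄_i)(R_m − R̄_m) = 382.9400  ⇒  Cov = 382.9400 / 6 = 63.8233
Σ(R_m − R̄_m)² = 233.7800  ⇒  Var(R_m) = 233.7800 / 6 = 38.9633
β = Cov / Var(R_m) = 63.8233 / 38.9633 = 1.6380

1.638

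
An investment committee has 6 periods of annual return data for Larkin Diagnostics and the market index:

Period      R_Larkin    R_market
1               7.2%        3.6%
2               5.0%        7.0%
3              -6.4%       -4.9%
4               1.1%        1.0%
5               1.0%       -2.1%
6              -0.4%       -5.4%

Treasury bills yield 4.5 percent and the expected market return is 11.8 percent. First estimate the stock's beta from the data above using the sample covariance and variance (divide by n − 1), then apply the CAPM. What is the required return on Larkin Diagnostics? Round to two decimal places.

Mean R_i = (7.2 + 5.0 − 6.4 + 1.1 + 1.0 − 0.4) / 6 = 1.2500%
Mean R_m = (3.6 + 7.0 − 4.9 + 1.0 − 2.1 − 5.4) / 6 = -0.1333%
Σ(R_i − R̄_i)(R_m − R̄_m) = 94.4400  ⇒  Cov = 94.4400 / 5 = 18.8880
Σ(R_m − R̄_m)² = 120.4333  ⇒  Var(R_m) = 120.4333 / 5 = 24.0867
β = Cov / Var(R_m) = 18.8880 / 24.0867 = 0.7842
MRP = 11.8% − 4.5% = 7.30%
E(R) = R_f + β × MRP = 4.5% + 0.7842 × 7.3% = 10.22%

10.22%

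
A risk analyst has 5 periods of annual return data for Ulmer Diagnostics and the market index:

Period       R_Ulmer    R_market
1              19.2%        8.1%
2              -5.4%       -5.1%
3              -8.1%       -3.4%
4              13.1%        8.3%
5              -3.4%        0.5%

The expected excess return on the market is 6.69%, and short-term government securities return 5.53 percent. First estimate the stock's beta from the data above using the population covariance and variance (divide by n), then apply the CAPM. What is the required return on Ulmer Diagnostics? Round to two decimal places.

17.87%

Mean R_i = (19.2 − 5.4 − 8.1 + 13.1 − 3.4) / 5 = 3.0800%
Mean R_m = (8.1 − 5.1 − 3.4 + 8.3 + 0.5) / 5 = 1.6800%
Σ(R_i − R̄_i)(R_m − R̄_m) = 291.7580  ⇒  Cov = 291.7580 / 5 = 58.3516
Σ(R_m − R̄_m)² = 158.2080  ⇒  Var(R_m) = 158.2080 / 5 = 31.6416
β = Cov / Var(R_m) = 58.3516 / 31.6416 = 1.8441
E(R) = R_f + β × MRP = 5.53% + 1.8441 × 6.69% = 17.87%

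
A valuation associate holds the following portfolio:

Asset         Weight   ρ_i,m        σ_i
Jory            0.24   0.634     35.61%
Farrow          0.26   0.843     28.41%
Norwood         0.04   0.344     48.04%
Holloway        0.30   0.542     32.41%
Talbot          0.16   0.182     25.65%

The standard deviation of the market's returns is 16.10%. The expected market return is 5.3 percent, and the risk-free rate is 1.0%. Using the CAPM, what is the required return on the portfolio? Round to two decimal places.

β_Jory = 0.634 × 35.61% / 16.10% = 1.4023
β_Farrow = 0.843 × 28.41% / 16.10% = 1.4876
β_Norwood = 0.344 × 48.04% / 16.10% = 1.0264
β_Holloway = 0.542 × 32.41% / 16.10% = 1.0911
β_Talbot = 0.182 × 25.65% / 16.10% = 0.2900
β_P = Σ w_i β_i = 0.24×1.4023 + 0.26×1.4876 + 0.04×1.0264 + 0.30×1.0911 + 0.16×0.2900 = 1.1381
MRP = 5.3% − 1.0% = 4.30%
E(R_P) = R_f + β_P × MRP = 1.0% + 1.1381 × 4.3% = 5.89%

5.89%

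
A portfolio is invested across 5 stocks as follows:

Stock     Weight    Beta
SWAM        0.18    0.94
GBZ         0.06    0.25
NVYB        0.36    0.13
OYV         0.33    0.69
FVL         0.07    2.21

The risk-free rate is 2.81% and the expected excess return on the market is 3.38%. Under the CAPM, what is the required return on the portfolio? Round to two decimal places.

4.88%

β_P = Σ w_i β_i = 0.18×0.94 + 0.06×0.25 + 0.36×0.13 + 0.33×0.69 + 0.07×2.21 = 0.6134
E(R_P) = R_f + β_P × MRP = 2.81% + 0.6134 × 3.38% = 4.88%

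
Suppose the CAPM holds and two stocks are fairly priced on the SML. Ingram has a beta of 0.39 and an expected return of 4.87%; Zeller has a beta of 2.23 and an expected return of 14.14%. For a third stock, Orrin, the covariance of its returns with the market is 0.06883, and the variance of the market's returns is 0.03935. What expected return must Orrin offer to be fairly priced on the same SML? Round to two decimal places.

11.72%

MRP = (14.14% − 4.87%) / (2.23 − 0.39) = 5.0380%
R_f = 4.87% − 0.39 × 5.0380% = 2.9052%
β_Orrin = Cov / Var(R_m) = 0.06883 / 0.03935 = 1.7492
E(R_Orrin) = R_f + β × MRP = 2.9052% + 1.7492 × 5.0380% = 11.72%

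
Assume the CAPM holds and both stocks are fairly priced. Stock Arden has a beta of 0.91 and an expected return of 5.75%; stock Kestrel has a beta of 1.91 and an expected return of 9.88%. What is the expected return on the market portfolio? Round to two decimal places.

Both satisfy E(R) = R_f + β·MRP, so the slope of the SML is
MRP = (9.88% − 5.75%) / (1.91 − 0.91) = 4.13% / 1.00 = 4.1300%
R_f = E(R_Arden) − β_Arden·MRP = 5.75% − 0.91 × 4.1300% = 1.9917%
E(R_m) = R_f + MRP = 1.9917% + 4.1300% = 6.12%

6.12%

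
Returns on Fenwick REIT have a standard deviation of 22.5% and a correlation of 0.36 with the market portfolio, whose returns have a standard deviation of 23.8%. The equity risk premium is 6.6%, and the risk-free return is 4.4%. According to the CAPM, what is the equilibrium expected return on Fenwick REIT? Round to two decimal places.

6.65%

β = ρ × σ_i / σ_m = 0.36 × 22.5% / 23.8% = 0.3403
E(R) = 4.4% + 0.3403 × 6.6% = 6.65%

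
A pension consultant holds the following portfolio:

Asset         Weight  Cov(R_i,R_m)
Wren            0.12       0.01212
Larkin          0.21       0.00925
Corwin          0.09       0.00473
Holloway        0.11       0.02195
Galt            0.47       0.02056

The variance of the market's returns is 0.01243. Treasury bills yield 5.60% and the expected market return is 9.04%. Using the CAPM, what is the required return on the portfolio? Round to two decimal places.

β_Wren = 0.01212 / 0.01243 = 0.9751
β_Larkin = 0.00925 / 0.01243 = 0.7442
β_Corwin = 0.00473 / 0.01243 = 0.3805
β_Holloway = 0.02195 / 0.01243 = 1.7659
β_Galt = 0.02056 / 0.01243 = 1.6541
β_P = Σ w_i β_i = 0.12×0.9751 + 0.21×0.7442 + 0.09×0.3805 + 0.11×1.7659 + 0.47×1.6541 = 1.2792
MRP = 9.04% − 5.60% = 3.44%
E(R_P) = R_f + β_P × MRP = 5.60% + 1.2792 × 3.44% = 10.00%

10.00%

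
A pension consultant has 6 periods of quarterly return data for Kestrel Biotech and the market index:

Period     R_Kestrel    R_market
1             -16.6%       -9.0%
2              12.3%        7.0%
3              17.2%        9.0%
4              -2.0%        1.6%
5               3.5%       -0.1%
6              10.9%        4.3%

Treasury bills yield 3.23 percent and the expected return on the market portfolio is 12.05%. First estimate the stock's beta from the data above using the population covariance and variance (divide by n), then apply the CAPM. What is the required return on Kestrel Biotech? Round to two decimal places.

Mean R_i = (-16.6 + 12.3 + 17.2 − 2.0 + 3.5 + 10.9) / 6 = 4.2167%
Mean R_m = (-9.0 + 7.0 + 9.0 + 1.6 − 0.1 + 4.3) / 6 = 2.1333%
Σ(R_i − R̄_i)(R_m − R̄_m) = 379.6467  ⇒  Cov = 379.6467 / 6 = 63.2745
Σ(R_m − R̄_m)² = 204.7533  ⇒  Var(R_m) = 204.7533 / 6 = 34.1256
β = Cov / Var(R_m) = 63.2745 / 34.1256 = 1.8542
MRP = 12.05% − 3.23% = 8.82%
E(R) = R_f + β × MRP = 3.23% + 1.8542 × 8.82% = 19.58%

19.58%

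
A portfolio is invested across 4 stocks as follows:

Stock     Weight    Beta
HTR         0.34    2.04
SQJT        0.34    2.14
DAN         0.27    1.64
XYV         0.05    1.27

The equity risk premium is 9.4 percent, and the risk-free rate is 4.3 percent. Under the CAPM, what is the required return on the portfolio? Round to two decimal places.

β_P = Σ w_i β_i = 0.34×2.04 + 0.34×2.14 + 0.27×1.64 + 0.05×1.27 = 1.9275
E(R_P) = R_f + β_P × MRP = 4.3% + 1.9275 × 9.4% = 22.42%

22.42%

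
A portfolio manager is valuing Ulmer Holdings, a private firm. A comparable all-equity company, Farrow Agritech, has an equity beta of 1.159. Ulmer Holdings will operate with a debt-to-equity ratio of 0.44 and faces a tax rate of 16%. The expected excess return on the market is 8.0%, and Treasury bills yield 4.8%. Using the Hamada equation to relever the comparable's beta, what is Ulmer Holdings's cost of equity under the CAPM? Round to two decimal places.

17.50%

β_L = β_U × [1 + (1 − t)(D/E)] = 1.159 × [1 + (1 − 0.16) × 0.44]
    = 1.159 × [1 + 0.84 × 0.44] = 1.159 × 1.3696 = 1.5874
E(R) = R_f + β_L × MRP = 4.8% + 1.5874 × 8.0% = 17.50%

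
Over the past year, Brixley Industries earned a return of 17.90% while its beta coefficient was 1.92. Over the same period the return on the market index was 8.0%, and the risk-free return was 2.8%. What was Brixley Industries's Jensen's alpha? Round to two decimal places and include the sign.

Market excess return = 8.0% − 2.8% = 5.20%
CAPM benchmark = R_f + β(R_m − R_f) = 2.8% + 1.92 × 5.2% = 12.7840%
α = actual − benchmark = 17.90% − 12.7840% = +5.12%

+5.12%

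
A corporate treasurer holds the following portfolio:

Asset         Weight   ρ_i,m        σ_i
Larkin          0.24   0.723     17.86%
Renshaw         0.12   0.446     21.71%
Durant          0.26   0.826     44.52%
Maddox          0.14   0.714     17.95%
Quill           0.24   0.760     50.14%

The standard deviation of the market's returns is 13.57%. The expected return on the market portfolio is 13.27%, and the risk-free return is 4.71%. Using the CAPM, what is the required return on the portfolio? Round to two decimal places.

β_Larkin = 0.723 × 17.86% / 13.57% = 0.9516
β_Renshaw = 0.446 × 21.71% / 13.57% = 0.7135
β_Durant = 0.826 × 44.52% / 13.57% = 2.7099
β_Maddox = 0.714 × 17.95% / 13.57% = 0.9445
β_Quill = 0.760 × 50.14% / 13.57% = 2.8081
β_P = Σ w_i β_i = 0.24×0.9516 + 0.12×0.7135 + 0.26×2.7099 + 0.14×0.9445 + 0.24×2.8081 = 1.8248
MRP = 13.27% − 4.71% = 8.56%
E(R_P) = R_f + β_P × MRP = 4.71% + 1.8248 × 8.56% = 20.33%

20.33%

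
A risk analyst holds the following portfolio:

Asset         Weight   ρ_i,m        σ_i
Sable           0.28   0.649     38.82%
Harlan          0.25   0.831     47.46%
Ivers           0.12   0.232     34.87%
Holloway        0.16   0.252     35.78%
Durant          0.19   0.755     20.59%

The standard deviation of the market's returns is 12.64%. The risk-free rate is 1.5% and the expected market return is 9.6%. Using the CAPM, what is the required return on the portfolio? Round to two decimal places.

β_Sable = 0.649 × 38.82% / 12.64% = 1.9932
β_Harlan = 0.831 × 47.46% / 12.64% = 3.1202
β_Ivers = 0.232 × 34.87% / 12.64% = 0.6400
β_Holloway = 0.252 × 35.78% / 12.64% = 0.7133
β_Durant = 0.755 × 20.59% / 12.64% = 1.2299
β_P = Σ w_i β_i = 0.28×1.9932 + 0.25×3.1202 + 0.12×0.6400 + 0.16×0.7133 + 0.19×1.2299 = 1.7628
MRP = 9.6% − 1.5% = 8.10%
E(R_P) = R_f + β_P × MRP = 1.5% + 1.7628 × 8.1% = 15.78%

15.78%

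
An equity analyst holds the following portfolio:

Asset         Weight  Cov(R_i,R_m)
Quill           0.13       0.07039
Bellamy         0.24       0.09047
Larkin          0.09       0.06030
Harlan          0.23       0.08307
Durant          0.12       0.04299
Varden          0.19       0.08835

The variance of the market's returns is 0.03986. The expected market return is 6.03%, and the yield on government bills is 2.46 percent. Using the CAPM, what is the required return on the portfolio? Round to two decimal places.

β_Quill = 0.07039 / 0.03986 = 1.7659
β_Bellamy = 0.09047 / 0.03986 = 2.2697
β_Larkin = 0.06030 / 0.03986 = 1.5128
β_Harlan = 0.08307 / 0.03986 = 2.0840
β_Durant = 0.04299 / 0.03986 = 1.0785
β_Varden = 0.08835 / 0.03986 = 2.2165
β_P = Σ w_i β_i = 0.13×1.7659 + 0.24×2.2697 + 0.09×1.5128 + 0.23×2.0840 + 0.12×1.0785 + 0.19×2.2165 = 1.9403
MRP = 6.03% − 2.46% = 3.57%
E(R_P) = R_f + β_P × MRP = 2.46% + 1.9403 × 3.57% = 9.39%

9.39%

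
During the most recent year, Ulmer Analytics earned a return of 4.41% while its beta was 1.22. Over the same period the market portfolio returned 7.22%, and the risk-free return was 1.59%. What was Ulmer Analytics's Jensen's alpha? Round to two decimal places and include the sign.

Market excess return = 7.22% − 1.59% = 5.63%
CAPM benchmark = R_f + β(R_m − R_f) = 1.59% + 1.22 × 5.63% = 8.4586%
α = actual − benchmark = 4.41% − 8.4586% = -4.05%

-4.05%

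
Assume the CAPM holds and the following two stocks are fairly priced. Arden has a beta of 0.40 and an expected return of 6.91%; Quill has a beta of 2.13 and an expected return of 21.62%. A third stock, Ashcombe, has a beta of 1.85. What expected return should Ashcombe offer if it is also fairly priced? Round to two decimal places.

MRP (SML slope) = (21.62% − 6.91%) / (2.13 − 0.40) = 14.71% / 1.73 = 8.5029%
R_f (intercept) = 6.91% − 0.40 × 8.5029% = 3.5088%
E(R_Ashcombe) = R_f + β × MRP = 3.5088% + 1.85 × 8.5029% = 19.24%

19.24%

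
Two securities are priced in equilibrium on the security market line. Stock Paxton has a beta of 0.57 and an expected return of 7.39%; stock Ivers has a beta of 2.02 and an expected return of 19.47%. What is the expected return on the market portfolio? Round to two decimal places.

Both satisfy E(R) = R_f + β·MRP, so the slope of the SML is
MRP = (19.47% − 7.39%) / (2.02 − 0.57) = 12.08% / 1.45 = 8.3310%
R_f = E(R_Paxton) − β_Paxton·MRP = 7.39% − 0.57 × 8.3310% = 2.6413%
E(R_m) = R_f + MRP = 2.6413% + 8.3310% = 10.97%

10.97%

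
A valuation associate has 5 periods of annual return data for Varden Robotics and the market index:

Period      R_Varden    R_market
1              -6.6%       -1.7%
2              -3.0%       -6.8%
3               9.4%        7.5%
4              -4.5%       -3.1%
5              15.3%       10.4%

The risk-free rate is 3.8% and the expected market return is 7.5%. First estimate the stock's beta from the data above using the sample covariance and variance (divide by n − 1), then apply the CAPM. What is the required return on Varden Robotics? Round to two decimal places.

Mean R_i = (-6.6 − 3.0 + 9.4 − 4.5 + 15.3) / 5 = 2.1200%
Mean R_m = (-1.7 − 6.8 + 7.5 − 3.1 + 10.4) / 5 = 1.2600%
Σ(R_i − R̄_i)(R_m − R̄_m) = 261.8340  ⇒  Cov = 261.8340 / 4 = 65.4585
Σ(R_m − R̄_m)² = 215.2120  ⇒  Var(R_m) = 215.2120 / 4 = 53.8030
β = Cov / Var(R_m) = 65.4585 / 53.8030 = 1.2166
MRP = 7.5% − 3.8% = 3.70%
E(R) = R_f + β × MRP = 3.8% + 1.2166 × 3.7% = 8.30%

8.30%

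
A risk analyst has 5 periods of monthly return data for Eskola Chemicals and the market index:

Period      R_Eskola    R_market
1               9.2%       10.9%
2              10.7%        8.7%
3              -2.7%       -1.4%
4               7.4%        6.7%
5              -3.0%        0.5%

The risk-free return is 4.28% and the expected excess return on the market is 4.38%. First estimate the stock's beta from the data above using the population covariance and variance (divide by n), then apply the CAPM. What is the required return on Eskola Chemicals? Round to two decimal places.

9.55%

Mean R_i = (9.2 + 10.7 − 2.7 + 7.4 − 3.0) / 5 = 4.3200%
Mean R_m = (10.9 + 8.7 − 1.4 + 6.7 + 0.5) / 5 = 5.0800%
Σ(R_i − R̄_i)(R_m − R̄_m) = 135.5020  ⇒  Cov = 135.5020 / 5 = 27.1004
Σ(R_m − R̄_m)² = 112.5680  ⇒  Var(R_m) = 112.5680 / 5 = 22.5136
β = Cov / Var(R_m) = 27.1004 / 22.5136 = 1.2037
E(R) = R_f + β × MRP = 4.28% + 1.2037 × 4.38% = 9.55%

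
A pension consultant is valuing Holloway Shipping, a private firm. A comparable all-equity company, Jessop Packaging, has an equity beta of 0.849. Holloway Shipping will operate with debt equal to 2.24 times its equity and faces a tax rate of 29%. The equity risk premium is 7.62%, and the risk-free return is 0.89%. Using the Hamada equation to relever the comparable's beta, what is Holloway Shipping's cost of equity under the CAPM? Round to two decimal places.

17.65%

β_L = β_U × [1 + (1 − t)(D/E)] = 0.849 × [1 + (1 − 0.29) × 2.24]
    = 0.849 × [1 + 0.71 × 2.24] = 0.849 × 2.5904 = 2.1992
E(R) = R_f + β_L × MRP = 0.89% + 2.1992 × 7.62% = 17.65%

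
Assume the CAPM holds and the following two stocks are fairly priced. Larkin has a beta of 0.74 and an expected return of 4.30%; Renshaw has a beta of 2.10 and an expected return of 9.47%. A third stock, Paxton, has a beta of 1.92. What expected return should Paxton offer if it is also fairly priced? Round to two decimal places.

8.79%

MRP (SML slope) = (9.47% − 4.30%) / (2.10 − 0.74) = 5.17% / 1.36 = 3.8015%
R_f (intercept) = 4.30% − 0.74 × 3.8015% = 1.4869%
E(R_Paxton) = R_f + β × MRP = 1.4869% + 1.92 × 3.8015% = 8.79%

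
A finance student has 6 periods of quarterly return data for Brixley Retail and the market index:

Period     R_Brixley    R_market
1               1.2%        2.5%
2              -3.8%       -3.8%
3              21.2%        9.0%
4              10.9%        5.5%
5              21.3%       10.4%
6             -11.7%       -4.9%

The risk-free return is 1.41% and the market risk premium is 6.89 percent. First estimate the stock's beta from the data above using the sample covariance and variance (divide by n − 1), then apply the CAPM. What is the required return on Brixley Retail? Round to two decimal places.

15.64%

Mean R_i = (1.2 − 3.8 + 21.2 + 10.9 + 21.3 − 11.7) / 6 = 6.5167%
Mean R_m = (2.5 − 3.8 + 9.0 + 5.5 + 10.4 − 4.9) / 6 = 3.1167%
Σ(R_i − R̄_i)(R_m − R̄_m) = 425.1783  ⇒  Cov = 425.1783 / 5 = 85.0357
Σ(R_m − R̄_m)² = 205.8283  ⇒  Var(R_m) = 205.8283 / 5 = 41.1657
β = Cov / Var(R_m) = 85.0357 / 41.1657 = 2.0657
E(R) = R_f + β × MRP = 1.41% + 2.0657 × 6.89% = 15.64%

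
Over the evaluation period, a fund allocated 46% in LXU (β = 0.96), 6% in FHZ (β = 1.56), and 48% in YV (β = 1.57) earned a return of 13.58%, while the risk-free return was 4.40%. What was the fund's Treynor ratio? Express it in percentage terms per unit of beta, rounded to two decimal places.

β_P = 0.46×0.96 + 0.06×1.56 + 0.48×1.57 = 1.2888
Treynor = (R_P − R_f) / β_P = (13.58% − 4.40%) / 1.2888 = 9.18% / 1.2888 = 7.12%

7.12%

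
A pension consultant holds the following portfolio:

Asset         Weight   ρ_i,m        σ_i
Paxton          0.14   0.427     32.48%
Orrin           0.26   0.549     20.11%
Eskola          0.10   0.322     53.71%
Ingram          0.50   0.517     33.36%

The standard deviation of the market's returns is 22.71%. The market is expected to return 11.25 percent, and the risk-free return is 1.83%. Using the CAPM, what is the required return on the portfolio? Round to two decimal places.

β_Paxton = 0.427 × 32.48% / 22.71% = 0.6107
β_Orrin = 0.549 × 20.11% / 22.71% = 0.4861
β_Eskola = 0.322 × 53.71% / 22.71% = 0.7615
β_Ingram = 0.517 × 33.36% / 22.71% = 0.7595
β_P = Σ w_i β_i = 0.14×0.6107 + 0.26×0.4861 + 0.10×0.7615 + 0.50×0.7595 = 0.6678
MRP = 11.25% − 1.83% = 9.42%
E(R_P) = R_f + β_P × MRP = 1.83% + 0.6678 × 9.42% = 8.12%

8.12%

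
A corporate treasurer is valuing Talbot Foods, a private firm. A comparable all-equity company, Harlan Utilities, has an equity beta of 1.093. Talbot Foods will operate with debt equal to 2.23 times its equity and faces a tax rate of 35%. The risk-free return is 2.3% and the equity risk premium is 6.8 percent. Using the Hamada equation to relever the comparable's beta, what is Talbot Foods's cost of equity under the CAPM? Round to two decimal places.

β_L = β_U × [1 + (1 − t)(D/E)] = 1.093 × [1 + (1 − 0.35) × 2.23]
    = 1.093 × [1 + 0.65 × 2.23] = 1.093 × 2.4495 = 2.6773
E(R) = R_f + β_L × MRP = 2.3% + 2.6773 × 6.8% = 20.51%

20.51%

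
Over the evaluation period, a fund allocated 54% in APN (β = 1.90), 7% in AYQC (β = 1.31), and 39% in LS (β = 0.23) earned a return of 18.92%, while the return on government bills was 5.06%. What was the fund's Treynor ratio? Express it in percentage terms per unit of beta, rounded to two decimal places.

β_P = 0.54×1.90 + 0.07×1.31 + 0.39×0.23 = 1.2074
Treynor = (R_P − R_f) / β_P = (18.92% − 5.06%) / 1.2074 = 13.86% / 1.2074 = 11.48%

11.48%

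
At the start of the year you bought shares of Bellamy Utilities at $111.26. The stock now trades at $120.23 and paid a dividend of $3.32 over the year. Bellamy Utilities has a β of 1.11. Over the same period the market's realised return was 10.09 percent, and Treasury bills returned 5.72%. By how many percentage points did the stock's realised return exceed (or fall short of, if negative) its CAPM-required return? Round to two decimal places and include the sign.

+0.48%

Realised HPR = (P1 + D1 − P0) / P0 = (120.23 + 3.32 − 111.26) / 111.26 = 12.29 / 111.26 = 11.0462%
MRP = 10.09% − 5.72% = 4.37%
CAPM required = R_f + β·MRP = 5.72% + 1.11 × 4.37% = 10.5707%
α = realised − required = 11.0462% − 10.5707% = +0.48%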